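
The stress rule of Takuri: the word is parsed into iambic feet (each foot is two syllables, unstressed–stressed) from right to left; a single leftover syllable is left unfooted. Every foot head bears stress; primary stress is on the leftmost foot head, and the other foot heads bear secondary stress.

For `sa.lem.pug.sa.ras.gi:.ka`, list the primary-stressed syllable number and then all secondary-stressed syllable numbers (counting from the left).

primary 3, secondary 5, 7

Parse right to left into iambic (σˈσ) feet: sa (lem.ˈpug) (sa.ˈras) (gi:.ˈka). Syllable 1 is left unfooted.
Foot heads (stressed positions): 3, 5, 7.
End Rule Leftmost: primary stress on the leftmost head = syllable 3.
Secondary stress on 5, 7: sa.lem.ˈpug.sa.ˌras.gi:.ˌka.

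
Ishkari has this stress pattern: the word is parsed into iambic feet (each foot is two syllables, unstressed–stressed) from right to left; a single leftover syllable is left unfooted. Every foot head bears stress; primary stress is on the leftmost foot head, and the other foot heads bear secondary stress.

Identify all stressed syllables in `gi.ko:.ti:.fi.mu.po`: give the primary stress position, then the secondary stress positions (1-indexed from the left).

Parse right to left into iambic (σˈσ) feet: (gi.ˈko:) (ti:.ˈfi) (mu.ˈpo).
Foot heads (stressed positions): 2, 4, 6.
End Rule Leftmost: primary stress on the leftmost head = syllable 2.
Secondary stress on 4, 6: gi.ˈko:.ti:.ˌfi.mu.ˌpo.

primary 2, secondary 4, 6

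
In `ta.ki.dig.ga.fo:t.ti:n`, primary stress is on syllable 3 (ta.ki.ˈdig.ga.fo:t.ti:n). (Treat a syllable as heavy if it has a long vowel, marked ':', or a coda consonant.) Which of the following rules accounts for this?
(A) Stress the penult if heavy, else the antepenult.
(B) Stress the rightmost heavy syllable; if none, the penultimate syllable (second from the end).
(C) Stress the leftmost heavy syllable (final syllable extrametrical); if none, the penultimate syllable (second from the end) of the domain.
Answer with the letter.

C

Rule A → syllable 5 (observed: 3).
Rule B → syllable 6 (observed: 3).
Rule C → syllable 3 ✓.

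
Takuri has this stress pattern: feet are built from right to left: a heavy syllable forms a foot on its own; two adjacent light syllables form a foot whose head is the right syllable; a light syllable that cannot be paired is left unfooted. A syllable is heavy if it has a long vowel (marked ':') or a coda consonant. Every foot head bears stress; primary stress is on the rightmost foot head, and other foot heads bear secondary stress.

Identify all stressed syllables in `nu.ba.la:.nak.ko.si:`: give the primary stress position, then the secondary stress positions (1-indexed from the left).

primary 6, secondary 2, 3, 4

Weights: 1 nu L, 2 ba L, 3 la: H, 4 nak H, 5 ko L, 6 si: H.
Parse right to left (heavy = foot alone; LL = one foot; stranded L unfooted): (nu.ˈba) (ˈla:) (ˈnak) ko (ˈsi:).
Foot heads: 2, 3, 4, 6.
Primary stress on the rightmost head = syllable 6.
Secondary stress on 2, 3, 4: nu.ˌba.ˌla:.ˌnak.ko.ˈsi:.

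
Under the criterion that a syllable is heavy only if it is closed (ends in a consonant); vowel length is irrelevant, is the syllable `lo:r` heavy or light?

heavy

`lo:r`: long vowel, closed (coda /r/). Closed (coda /r/) → heavy.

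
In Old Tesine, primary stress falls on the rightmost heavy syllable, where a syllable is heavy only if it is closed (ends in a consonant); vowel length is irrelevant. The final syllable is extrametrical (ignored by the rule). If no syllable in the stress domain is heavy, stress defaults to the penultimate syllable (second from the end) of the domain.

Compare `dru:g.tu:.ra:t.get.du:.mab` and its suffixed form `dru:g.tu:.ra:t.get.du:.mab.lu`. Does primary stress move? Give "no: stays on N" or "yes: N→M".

Base `dru:g.tu:.ra:t.get.du:.mab` (6 syllables):
  The final syllable (6, mab) is extrametrical; the stress domain is syllables 1–5.
  Weights: 1 dru:g H, 2 tu: L, 3 ra:t H, 4 get H, 5 du: L.
  Heavy syllables in the domain: 1, 3, 4. The rightmost is syllable 4 (get).
  → primary stress on syllable 4.
Suffixed `dru:g.tu:.ra:t.get.du:.mab.lu` (7 syllables):
  The final syllable (7, lu) is extrametrical; the stress domain is syllables 1–6.
  Weights: 1 dru:g H, 2 tu: L, 3 ra:t H, 4 get H, 5 du: L, 6 mab H.
  Heavy syllables in the domain: 1, 3, 4, 6. The rightmost is syllable 6 (mab).
  → primary stress on syllable 6.

yes: 4→6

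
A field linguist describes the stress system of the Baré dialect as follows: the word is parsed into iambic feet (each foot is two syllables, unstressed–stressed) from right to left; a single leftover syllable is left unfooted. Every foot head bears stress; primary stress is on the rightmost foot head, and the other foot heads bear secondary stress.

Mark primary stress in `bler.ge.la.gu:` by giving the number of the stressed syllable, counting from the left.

4

Parse right to left into iambic (σˈσ) feet: (bler.ˈge) (la.ˈgu:).
Foot heads (stressed positions): 2, 4.
End Rule Rightmost: primary stress on the rightmost head = syllable 4.
Primary stress: syllable 4 → bler.ge.la.ˈgu:.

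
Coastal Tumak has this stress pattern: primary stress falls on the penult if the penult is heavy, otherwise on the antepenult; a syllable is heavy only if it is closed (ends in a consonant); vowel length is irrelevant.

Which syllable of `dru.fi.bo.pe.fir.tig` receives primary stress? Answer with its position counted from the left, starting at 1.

Weights: 4 pe L, 5 fir H, 6 tig H.
The penult (syllable 5, fir) is heavy, so it takes stress.
Primary stress: syllable 5 → dru.fi.bo.pe.ˈfir.tig.

5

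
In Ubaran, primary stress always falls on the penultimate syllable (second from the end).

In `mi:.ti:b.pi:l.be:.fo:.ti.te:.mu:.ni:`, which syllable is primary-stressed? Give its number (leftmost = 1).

8

The word has 9 syllables; the penultimate syllable (second from the end) is syllable 8 (mu:).
Primary stress: syllable 8 → mi:.ti:b.pi:l.be:.fo:.ti.te:.ˈmu:.ni:.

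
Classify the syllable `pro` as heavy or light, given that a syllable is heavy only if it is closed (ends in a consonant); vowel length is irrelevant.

`pro`: short vowel, open (no coda). Open (no coda) → light.

light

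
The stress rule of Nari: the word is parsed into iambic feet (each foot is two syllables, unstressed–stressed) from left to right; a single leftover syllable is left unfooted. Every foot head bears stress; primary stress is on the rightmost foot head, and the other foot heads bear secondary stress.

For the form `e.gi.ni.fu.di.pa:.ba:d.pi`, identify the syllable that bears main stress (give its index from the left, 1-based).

8

Parse left to right into iambic (σˈσ) feet: (e.ˈgi) (ni.ˈfu) (di.ˈpa:) (ba:d.ˈpi).
Foot heads (stressed positions): 2, 4, 6, 8.
End Rule Rightmost: primary stress on the rightmost head = syllable 8.
Primary stress: syllable 8 → e.gi.ni.fu.di.pa:.ba:d.ˈpi.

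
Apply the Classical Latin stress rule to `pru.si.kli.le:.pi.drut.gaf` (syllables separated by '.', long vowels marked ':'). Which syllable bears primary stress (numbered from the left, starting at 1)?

Classical Latin: stress the penult if heavy (long vowel or closed), else the antepenult.
Weights: 5 pi L, 6 drut H, 7 gaf H.
The penult (syllable 6, drut) is heavy, so it takes stress.
Stress on syllable 6: pru.si.kli.le:.pi.ˈdrut.gaf.

6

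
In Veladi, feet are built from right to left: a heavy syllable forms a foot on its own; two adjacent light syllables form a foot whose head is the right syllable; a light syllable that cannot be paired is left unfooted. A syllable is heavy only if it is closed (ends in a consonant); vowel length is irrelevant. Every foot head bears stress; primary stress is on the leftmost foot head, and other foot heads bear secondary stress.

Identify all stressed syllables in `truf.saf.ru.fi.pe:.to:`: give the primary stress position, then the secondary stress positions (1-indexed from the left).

primary 1, secondary 2, 4, 6

Weights: 1 truf H, 2 saf H, 3 ru L, 4 fi L, 5 pe: L, 6 to: L.
Parse right to left (heavy = foot alone; LL = one foot; stranded L unfooted): (ˈtruf) (ˈsaf) (ru.ˈfi) (pe:.ˈto:).
Foot heads: 1, 2, 4, 6.
Primary stress on the leftmost head = syllable 1.
Secondary stress on 2, 4, 6: ˈtruf.ˌsaf.ru.ˌfi.pe:.ˌto:.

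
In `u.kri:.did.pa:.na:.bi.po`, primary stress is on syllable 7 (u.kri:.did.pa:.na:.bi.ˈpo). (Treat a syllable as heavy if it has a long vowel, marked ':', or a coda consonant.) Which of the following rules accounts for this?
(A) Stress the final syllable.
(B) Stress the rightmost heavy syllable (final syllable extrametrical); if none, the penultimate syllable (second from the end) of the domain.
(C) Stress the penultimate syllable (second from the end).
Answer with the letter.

Rule A → syllable 7 ✓.
Rule B → syllable 5 (observed: 7).
Rule C → syllable 6 (observed: 7).

A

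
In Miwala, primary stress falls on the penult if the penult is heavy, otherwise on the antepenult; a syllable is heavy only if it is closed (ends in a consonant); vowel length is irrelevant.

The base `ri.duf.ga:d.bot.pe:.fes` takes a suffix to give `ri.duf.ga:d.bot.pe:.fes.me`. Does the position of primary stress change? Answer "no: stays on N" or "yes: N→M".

yes: 4→6

Base `ri.duf.ga:d.bot.pe:.fes` (6 syllables):
  Weights: 4 bot H, 5 pe: L, 6 fes H.
  The penult (syllable 5, pe:) is light, so stress falls on the antepenult (syllable 4, bot).
  → primary stress on syllable 4.
Suffixed `ri.duf.ga:d.bot.pe:.fes.me` (7 syllables):
  Weights: 5 pe: L, 6 fes H, 7 me L.
  The penult (syllable 6, fes) is heavy, so it takes stress.
  → primary stress on syllable 6.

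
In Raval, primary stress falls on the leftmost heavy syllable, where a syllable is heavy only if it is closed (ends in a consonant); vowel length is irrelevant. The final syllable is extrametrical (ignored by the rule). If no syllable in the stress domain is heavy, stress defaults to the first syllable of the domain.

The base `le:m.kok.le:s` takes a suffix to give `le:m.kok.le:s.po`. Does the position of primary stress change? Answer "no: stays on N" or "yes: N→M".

no: stays on 1

Base `le:m.kok.le:s` (3 syllables):
  The final syllable (3, le:s) is extrametrical; the stress domain is syllables 1–2.
  Weights: 1 le:m H, 2 kok H.
  Heavy syllables in the domain: 1, 2. The leftmost is syllable 1 (le:m).
  → primary stress on syllable 1.
Suffixed `le:m.kok.le:s.po` (4 syllables):
  The final syllable (4, po) is extrametrical; the stress domain is syllables 1–3.
  Weights: 1 le:m H, 2 kok H, 3 le:s H.
  Heavy syllables in the domain: 1, 2, 3. The leftmost is syllable 1 (le:m).
  → primary stress on syllable 1.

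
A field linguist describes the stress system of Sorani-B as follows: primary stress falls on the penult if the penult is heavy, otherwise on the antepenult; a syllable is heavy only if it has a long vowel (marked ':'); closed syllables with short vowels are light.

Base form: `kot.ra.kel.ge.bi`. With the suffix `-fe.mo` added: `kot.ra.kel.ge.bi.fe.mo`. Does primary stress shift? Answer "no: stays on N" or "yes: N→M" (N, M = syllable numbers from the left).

yes: 3→5

Base `kot.ra.kel.ge.bi` (5 syllables):
  Weights: 3 kel L, 4 ge L, 5 bi L.
  The penult (syllable 4, ge) is light, so stress falls on the antepenult (syllable 3, kel).
  → primary stress on syllable 3.
Suffixed `kot.ra.kel.ge.bi.fe.mo` (7 syllables):
  Weights: 5 bi L, 6 fe L, 7 mo L.
  The penult (syllable 6, fe) is light, so stress falls on the antepenult (syllable 5, bi).
  → primary stress on syllable 5.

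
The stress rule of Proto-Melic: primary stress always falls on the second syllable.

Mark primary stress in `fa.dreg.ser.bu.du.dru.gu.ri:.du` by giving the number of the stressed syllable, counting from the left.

The word has 9 syllables; the second syllable is syllable 2 (dreg).
Primary stress: syllable 2 → fa.ˈdreg.ser.bu.du.dru.gu.ri:.du.

2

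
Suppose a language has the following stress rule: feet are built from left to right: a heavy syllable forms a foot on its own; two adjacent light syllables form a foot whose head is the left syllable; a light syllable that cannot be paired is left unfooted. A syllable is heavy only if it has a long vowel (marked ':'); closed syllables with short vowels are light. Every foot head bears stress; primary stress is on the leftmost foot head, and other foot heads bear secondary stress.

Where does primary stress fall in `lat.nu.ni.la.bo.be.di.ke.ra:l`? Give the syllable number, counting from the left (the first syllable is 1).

1

Weights: 1 lat L, 2 nu L, 3 ni L, 4 la L, 5 bo L, 6 be L, 7 di L, 8 ke L, 9 ra:l H.
Parse left to right (heavy = foot alone; LL = one foot; stranded L unfooted): (ˈlat.nu) (ˈni.la) (ˈbo.be) (ˈdi.ke) (ˈra:l).
Foot heads: 1, 3, 5, 7, 9.
Primary stress on the leftmost head = syllable 1.
Primary stress: syllable 1 → ˈlat.nu.ni.la.bo.be.di.ke.ra:l.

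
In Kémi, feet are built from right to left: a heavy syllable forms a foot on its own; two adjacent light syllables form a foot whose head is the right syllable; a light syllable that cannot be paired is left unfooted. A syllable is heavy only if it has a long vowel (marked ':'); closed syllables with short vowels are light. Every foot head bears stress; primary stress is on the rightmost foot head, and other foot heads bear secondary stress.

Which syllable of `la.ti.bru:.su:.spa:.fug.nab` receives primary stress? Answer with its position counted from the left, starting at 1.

7

Weights: 1 la L, 2 ti L, 3 bru: H, 4 su: H, 5 spa: H, 6 fug L, 7 nab L.
Parse right to left (heavy = foot alone; LL = one foot; stranded L unfooted): (la.ˈti) (ˈbru:) (ˈsu:) (ˈspa:) (fug.ˈnab).
Foot heads: 2, 3, 4, 5, 7.
Primary stress on the rightmost head = syllable 7.
Primary stress: syllable 7 → la.ti.bru:.su:.spa:.fug.ˈnab.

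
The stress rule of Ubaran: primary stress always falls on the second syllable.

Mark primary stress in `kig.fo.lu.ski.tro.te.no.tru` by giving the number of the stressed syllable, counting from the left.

The word has 8 syllables; the second syllable is syllable 2 (fo).
Primary stress: syllable 2 → kig.ˈfo.lu.ski.tro.te.no.tru.

2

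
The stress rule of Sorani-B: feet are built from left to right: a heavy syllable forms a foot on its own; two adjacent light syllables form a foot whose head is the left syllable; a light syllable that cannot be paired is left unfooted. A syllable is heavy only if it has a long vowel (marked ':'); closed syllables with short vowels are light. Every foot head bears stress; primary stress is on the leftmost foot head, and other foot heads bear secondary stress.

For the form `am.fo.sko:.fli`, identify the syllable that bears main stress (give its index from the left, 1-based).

Weights: 1 am L, 2 fo L, 3 sko: H, 4 fli L.
Parse left to right (heavy = foot alone; LL = one foot; stranded L unfooted): (ˈam.fo) (ˈsko:) fli.
Foot heads: 1, 3.
Primary stress on the leftmost head = syllable 1.
Primary stress: syllable 1 → ˈam.fo.sko:.fli.

1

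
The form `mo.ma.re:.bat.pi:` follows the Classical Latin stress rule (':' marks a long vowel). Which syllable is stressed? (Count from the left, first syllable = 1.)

Classical Latin: stress the penult if heavy (long vowel or closed), else the antepenult.
Weights: 3 re: H, 4 bat H, 5 pi: H.
The penult (syllable 4, bat) is heavy, so it takes stress.
Stress on syllable 4: mo.ma.re:.ˈbat.pi:.

4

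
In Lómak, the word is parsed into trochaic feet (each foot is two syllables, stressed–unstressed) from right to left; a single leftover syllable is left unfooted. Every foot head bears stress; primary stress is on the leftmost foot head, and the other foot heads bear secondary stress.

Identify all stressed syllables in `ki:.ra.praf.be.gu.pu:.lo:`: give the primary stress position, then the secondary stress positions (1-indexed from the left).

primary 2, secondary 4, 6

Parse right to left into trochaic (ˈσσ) feet: ki: (ˈra.praf) (ˈbe.gu) (ˈpu:.lo:). Syllable 1 is left unfooted.
Foot heads (stressed positions): 2, 4, 6.
End Rule Leftmost: primary stress on the leftmost head = syllable 2.
Secondary stress on 4, 6: ki:.ˈra.praf.ˌbe.gu.ˌpu:.lo:.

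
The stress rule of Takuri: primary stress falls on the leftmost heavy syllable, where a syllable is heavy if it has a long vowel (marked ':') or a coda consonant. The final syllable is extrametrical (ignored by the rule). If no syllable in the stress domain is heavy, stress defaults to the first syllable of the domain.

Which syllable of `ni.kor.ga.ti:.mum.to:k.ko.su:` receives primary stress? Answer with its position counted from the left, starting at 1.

2

The final syllable (8, su:) is extrametrical; the stress domain is syllables 1–7.
Weights: 1 ni L, 2 kor H, 3 ga L, 4 ti: H, 5 mum H, 6 to:k H, 7 ko L.
Heavy syllables in the domain: 2, 4, 5, 6. The leftmost is syllable 2 (kor).
Primary stress: syllable 2 → ni.ˈkor.ga.ti:.mum.to:k.ko.su:.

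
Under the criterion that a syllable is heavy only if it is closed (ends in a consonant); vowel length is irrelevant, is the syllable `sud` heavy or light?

heavy

`sud`: short vowel, closed (coda /d/). Closed (coda /d/) → heavy.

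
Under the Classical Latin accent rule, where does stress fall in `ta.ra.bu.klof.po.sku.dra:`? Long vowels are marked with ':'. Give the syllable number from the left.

5

Classical Latin: stress the penult if heavy (long vowel or closed), else the antepenult.
Weights: 5 po L, 6 sku L, 7 dra: H.
The penult (syllable 6, sku) is light, so stress falls on the antepenult (syllable 5, po).
Stress on syllable 5: ta.ra.bu.klof.ˈpo.sku.dra:.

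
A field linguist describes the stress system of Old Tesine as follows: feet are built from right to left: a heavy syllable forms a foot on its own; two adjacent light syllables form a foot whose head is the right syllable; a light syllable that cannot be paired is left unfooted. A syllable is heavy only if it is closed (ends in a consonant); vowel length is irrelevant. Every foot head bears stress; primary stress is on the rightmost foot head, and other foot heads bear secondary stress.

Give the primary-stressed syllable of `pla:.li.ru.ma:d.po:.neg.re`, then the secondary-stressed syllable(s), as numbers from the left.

primary 6, secondary 3, 4

Weights: 1 pla: L, 2 li L, 3 ru L, 4 ma:d H, 5 po: L, 6 neg H, 7 re L.
Parse right to left (heavy = foot alone; LL = one foot; stranded L unfooted): pla: (li.ˈru) (ˈma:d) po: (ˈneg) re.
Foot heads: 3, 4, 6.
Primary stress on the rightmost head = syllable 6.
Secondary stress on 3, 4: pla:.li.ˌru.ˌma:d.po:.ˈneg.re.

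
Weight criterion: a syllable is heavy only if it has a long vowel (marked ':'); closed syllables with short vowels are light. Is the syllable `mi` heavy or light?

light

`mi`: short vowel, open (no coda). Short vowel → light.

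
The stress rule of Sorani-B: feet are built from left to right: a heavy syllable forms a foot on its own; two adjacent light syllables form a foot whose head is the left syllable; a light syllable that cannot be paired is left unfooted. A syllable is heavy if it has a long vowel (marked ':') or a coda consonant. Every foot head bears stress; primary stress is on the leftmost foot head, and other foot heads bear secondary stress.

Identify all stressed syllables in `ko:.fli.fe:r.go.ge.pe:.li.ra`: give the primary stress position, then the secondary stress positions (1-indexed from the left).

primary 1, secondary 3, 4, 6, 7

Weights: 1 ko: H, 2 fli L, 3 fe:r H, 4 go L, 5 ge L, 6 pe: H, 7 li L, 8 ra L.
Parse left to right (heavy = foot alone; LL = one foot; stranded L unfooted): (ˈko:) fli (ˈfe:r) (ˈgo.ge) (ˈpe:) (ˈli.ra).
Foot heads: 1, 3, 4, 6, 7.
Primary stress on the leftmost head = syllable 1.
Secondary stress on 3, 4, 6, 7: ˈko:.fli.ˌfe:r.ˌgo.ge.ˌpe:.ˌli.ra.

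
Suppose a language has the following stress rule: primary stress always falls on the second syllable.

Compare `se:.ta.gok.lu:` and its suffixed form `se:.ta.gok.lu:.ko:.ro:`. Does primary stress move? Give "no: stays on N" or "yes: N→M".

Base `se:.ta.gok.lu:` (4 syllables):
  The word has 4 syllables; the second syllable is syllable 2 (ta).
  → primary stress on syllable 2.
Suffixed `se:.ta.gok.lu:.ko:.ro:` (6 syllables):
  The word has 6 syllables; the second syllable is syllable 2 (ta).
  → primary stress on syllable 2.

no: stays on 2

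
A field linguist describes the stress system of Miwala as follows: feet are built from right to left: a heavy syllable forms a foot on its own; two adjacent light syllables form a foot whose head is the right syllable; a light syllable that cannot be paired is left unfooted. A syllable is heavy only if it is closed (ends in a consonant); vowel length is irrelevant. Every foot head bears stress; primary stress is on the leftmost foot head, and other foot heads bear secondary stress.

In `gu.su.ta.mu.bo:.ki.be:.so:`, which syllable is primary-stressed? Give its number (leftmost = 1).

2

Weights: 1 gu L, 2 su L, 3 ta L, 4 mu L, 5 bo: L, 6 ki L, 7 be: L, 8 so: L.
Parse right to left (heavy = foot alone; LL = one foot; stranded L unfooted): (gu.ˈsu) (ta.ˈmu) (bo:.ˈki) (be:.ˈso:).
Foot heads: 2, 4, 6, 8.
Primary stress on the leftmost head = syllable 2.
Primary stress: syllable 2 → gu.ˈsu.ta.mu.bo:.ki.be:.so:.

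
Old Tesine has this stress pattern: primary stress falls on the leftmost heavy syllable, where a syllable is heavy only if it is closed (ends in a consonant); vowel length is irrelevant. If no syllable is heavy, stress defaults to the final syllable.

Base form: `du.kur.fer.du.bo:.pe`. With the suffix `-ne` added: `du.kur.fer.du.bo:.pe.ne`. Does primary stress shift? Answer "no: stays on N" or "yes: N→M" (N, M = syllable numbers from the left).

Base `du.kur.fer.du.bo:.pe` (6 syllables):
  Weights: 1 du L, 2 kur H, 3 fer H, 4 du L, 5 bo: L, 6 pe L.
  Heavy syllables in the domain: 2, 3. The leftmost is syllable 2 (kur).
  → primary stress on syllable 2.
Suffixed `du.kur.fer.du.bo:.pe.ne` (7 syllables):
  Weights: 1 du L, 2 kur H, 3 fer H, 4 du L, 5 bo: L, 6 pe L, 7 ne L.
  Heavy syllables in the domain: 2, 3. The leftmost is syllable 2 (kur).
  → primary stress on syllable 2.

no: stays on 2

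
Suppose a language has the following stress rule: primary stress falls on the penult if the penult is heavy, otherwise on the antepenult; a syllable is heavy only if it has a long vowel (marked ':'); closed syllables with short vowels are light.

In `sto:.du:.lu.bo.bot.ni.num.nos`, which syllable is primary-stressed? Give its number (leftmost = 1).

6

Weights: 6 ni L, 7 num L, 8 nos L.
The penult (syllable 7, num) is light, so stress falls on the antepenult (syllable 6, ni).
Primary stress: syllable 6 → sto:.du:.lu.bo.bot.ˈni.num.nos.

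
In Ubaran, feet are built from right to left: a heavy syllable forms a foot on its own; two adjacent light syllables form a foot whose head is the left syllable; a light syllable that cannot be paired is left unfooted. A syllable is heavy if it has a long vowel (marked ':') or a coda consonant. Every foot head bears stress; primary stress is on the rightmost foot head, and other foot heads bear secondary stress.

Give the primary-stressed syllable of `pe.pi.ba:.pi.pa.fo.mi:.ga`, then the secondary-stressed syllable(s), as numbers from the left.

Weights: 1 pe L, 2 pi L, 3 ba: H, 4 pi L, 5 pa L, 6 fo L, 7 mi: H, 8 ga L.
Parse right to left (heavy = foot alone; LL = one foot; stranded L unfooted): (ˈpe.pi) (ˈba:) pi (ˈpa.fo) (ˈmi:) ga.
Foot heads: 1, 3, 5, 7.
Primary stress on the rightmost head = syllable 7.
Secondary stress on 1, 3, 5: ˌpe.pi.ˌba:.pi.ˌpa.fo.ˈmi:.ga.

primary 7, secondary 1, 3, 5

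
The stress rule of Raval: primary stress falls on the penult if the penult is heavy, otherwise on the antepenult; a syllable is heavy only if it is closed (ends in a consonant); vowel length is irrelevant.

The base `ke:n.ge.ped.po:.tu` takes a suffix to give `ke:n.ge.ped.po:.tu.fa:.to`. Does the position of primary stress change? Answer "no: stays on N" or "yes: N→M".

Base `ke:n.ge.ped.po:.tu` (5 syllables):
  Weights: 3 ped H, 4 po: L, 5 tu L.
  The penult (syllable 4, po:) is light, so stress falls on the antepenult (syllable 3, ped).
  → primary stress on syllable 3.
Suffixed `ke:n.ge.ped.po:.tu.fa:.to` (7 syllables):
  Weights: 5 tu L, 6 fa: L, 7 to L.
  The penult (syllable 6, fa:) is light, so stress falls on the antepenult (syllable 5, tu).
  → primary stress on syllable 5.

yes: 3→5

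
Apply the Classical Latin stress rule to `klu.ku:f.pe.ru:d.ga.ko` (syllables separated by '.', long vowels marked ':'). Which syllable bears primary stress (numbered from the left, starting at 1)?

4

Classical Latin: stress the penult if heavy (long vowel or closed), else the antepenult.
Weights: 4 ru:d H, 5 ga L, 6 ko L.
The penult (syllable 5, ga) is light, so stress falls on the antepenult (syllable 4, ru:d).
Stress on syllable 4: klu.ku:f.pe.ˈru:d.ga.ko.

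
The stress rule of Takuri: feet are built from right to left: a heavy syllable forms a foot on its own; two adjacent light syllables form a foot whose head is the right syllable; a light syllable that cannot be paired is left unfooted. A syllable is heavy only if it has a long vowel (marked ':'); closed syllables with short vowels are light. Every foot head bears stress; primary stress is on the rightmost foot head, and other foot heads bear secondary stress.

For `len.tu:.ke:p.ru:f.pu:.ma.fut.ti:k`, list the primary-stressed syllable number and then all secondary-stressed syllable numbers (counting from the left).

primary 8, secondary 2, 3, 4, 5, 7

Weights: 1 len L, 2 tu: H, 3 ke:p H, 4 ru:f H, 5 pu: H, 6 ma L, 7 fut L, 8 ti:k H.
Parse right to left (heavy = foot alone; LL = one foot; stranded L unfooted): len (ˈtu:) (ˈke:p) (ˈru:f) (ˈpu:) (ma.ˈfut) (ˈti:k).
Foot heads: 2, 3, 4, 5, 7, 8.
Primary stress on the rightmost head = syllable 8.
Secondary stress on 2, 3, 4, 5, 7: len.ˌtu:.ˌke:p.ˌru:f.ˌpu:.ma.ˌfut.ˈti:k.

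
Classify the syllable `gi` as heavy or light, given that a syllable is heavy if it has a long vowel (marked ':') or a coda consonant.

`gi`: short vowel, open (no coda). Short vowel, open → light.

light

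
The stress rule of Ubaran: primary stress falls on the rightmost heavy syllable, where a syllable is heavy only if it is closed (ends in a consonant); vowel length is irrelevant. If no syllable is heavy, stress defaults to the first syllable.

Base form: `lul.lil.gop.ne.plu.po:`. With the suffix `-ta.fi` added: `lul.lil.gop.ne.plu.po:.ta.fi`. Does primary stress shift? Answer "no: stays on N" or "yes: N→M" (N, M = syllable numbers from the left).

no: stays on 3

Base `lul.lil.gop.ne.plu.po:` (6 syllables):
  Weights: 1 lul H, 2 lil H, 3 gop H, 4 ne L, 5 plu L, 6 po: L.
  Heavy syllables in the domain: 1, 2, 3. The rightmost is syllable 3 (gop).
  → primary stress on syllable 3.
Suffixed `lul.lil.gop.ne.plu.po:.ta.fi` (8 syllables):
  Weights: 1 lul H, 2 lil H, 3 gop H, 4 ne L, 5 plu L, 6 po: L, 7 ta L, 8 fi L.
  Heavy syllables in the domain: 1, 2, 3. The rightmost is syllable 3 (gop).
  → primary stress on syllable 3.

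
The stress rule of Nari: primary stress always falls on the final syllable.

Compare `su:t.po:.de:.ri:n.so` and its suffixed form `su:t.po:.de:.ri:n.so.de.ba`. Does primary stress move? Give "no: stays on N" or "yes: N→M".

yes: 5→7

Base `su:t.po:.de:.ri:n.so` (5 syllables):
  The word has 5 syllables; the final syllable is syllable 5 (so).
  → primary stress on syllable 5.
Suffixed `su:t.po:.de:.ri:n.so.de.ba` (7 syllables):
  The word has 7 syllables; the final syllable is syllable 7 (ba).
  → primary stress on syllable 7.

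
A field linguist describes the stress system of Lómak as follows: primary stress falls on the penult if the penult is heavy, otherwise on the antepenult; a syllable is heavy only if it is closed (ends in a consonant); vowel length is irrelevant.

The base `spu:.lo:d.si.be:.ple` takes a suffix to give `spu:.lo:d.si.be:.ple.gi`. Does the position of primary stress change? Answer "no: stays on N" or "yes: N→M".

yes: 3→4

Base `spu:.lo:d.si.be:.ple` (5 syllables):
  Weights: 3 si L, 4 be: L, 5 ple L.
  The penult (syllable 4, be:) is light, so stress falls on the antepenult (syllable 3, si).
  → primary stress on syllable 3.
Suffixed `spu:.lo:d.si.be:.ple.gi` (6 syllables):
  Weights: 4 be: L, 5 ple L, 6 gi L.
  The penult (syllable 5, ple) is light, so stress falls on the antepenult (syllable 4, be:).
  → primary stress on syllable 4.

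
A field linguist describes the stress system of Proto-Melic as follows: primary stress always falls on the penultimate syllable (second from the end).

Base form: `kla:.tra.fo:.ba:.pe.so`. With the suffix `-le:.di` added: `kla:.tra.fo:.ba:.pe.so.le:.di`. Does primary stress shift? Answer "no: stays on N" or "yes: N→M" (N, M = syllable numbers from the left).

yes: 5→7

Base `kla:.tra.fo:.ba:.pe.so` (6 syllables):
  The word has 6 syllables; the penultimate syllable (second from the end) is syllable 5 (pe).
  → primary stress on syllable 5.
Suffixed `kla:.tra.fo:.ba:.pe.so.le:.di` (8 syllables):
  The word has 8 syllables; the penultimate syllable (second from the end) is syllable 7 (le:).
  → primary stress on syllable 7.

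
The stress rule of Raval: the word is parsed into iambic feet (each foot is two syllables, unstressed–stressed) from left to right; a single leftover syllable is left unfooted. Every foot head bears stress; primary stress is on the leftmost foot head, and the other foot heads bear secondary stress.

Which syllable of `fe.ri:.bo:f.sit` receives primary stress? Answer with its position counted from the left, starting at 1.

Parse left to right into iambic (σˈσ) feet: (fe.ˈri:) (bo:f.ˈsit).
Foot heads (stressed positions): 2, 4.
End Rule Leftmost: primary stress on the leftmost head = syllable 2.
Primary stress: syllable 2 → fe.ˈri:.bo:f.sit.

2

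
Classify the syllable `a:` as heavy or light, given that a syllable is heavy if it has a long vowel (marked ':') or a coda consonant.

`a:`: long vowel, open (no coda). Long vowel → heavy.

heavy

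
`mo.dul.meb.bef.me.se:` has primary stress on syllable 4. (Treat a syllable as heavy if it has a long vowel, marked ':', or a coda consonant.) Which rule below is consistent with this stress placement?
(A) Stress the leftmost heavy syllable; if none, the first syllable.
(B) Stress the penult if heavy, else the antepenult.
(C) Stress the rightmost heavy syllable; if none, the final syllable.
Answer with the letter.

B

Rule A → syllable 2 (observed: 4).
Rule B → syllable 4 ✓.
Rule C → syllable 6 (observed: 4).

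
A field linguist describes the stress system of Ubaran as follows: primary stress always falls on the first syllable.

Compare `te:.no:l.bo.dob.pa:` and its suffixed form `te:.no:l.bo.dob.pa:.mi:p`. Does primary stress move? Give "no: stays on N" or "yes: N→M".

no: stays on 1

Base `te:.no:l.bo.dob.pa:` (5 syllables):
  The word has 5 syllables; the first syllable is syllable 1 (te:).
  → primary stress on syllable 1.
Suffixed `te:.no:l.bo.dob.pa:.mi:p` (6 syllables):
  The word has 6 syllables; the first syllable is syllable 1 (te:).
  → primary stress on syllable 1.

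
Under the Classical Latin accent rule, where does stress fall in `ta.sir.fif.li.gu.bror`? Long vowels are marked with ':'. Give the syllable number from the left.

4

Classical Latin: stress the penult if heavy (long vowel or closed), else the antepenult.
Weights: 4 li L, 5 gu L, 6 bror H.
The penult (syllable 5, gu) is light, so stress falls on the antepenult (syllable 4, li).
Stress on syllable 4: ta.sir.fif.ˈli.gu.bror.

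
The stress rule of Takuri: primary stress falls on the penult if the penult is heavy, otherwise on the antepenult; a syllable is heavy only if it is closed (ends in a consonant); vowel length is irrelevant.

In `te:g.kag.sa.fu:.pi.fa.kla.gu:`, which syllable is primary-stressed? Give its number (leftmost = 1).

Weights: 6 fa L, 7 kla L, 8 gu: L.
The penult (syllable 7, kla) is light, so stress falls on the antepenult (syllable 6, fa).
Primary stress: syllable 6 → te:g.kag.sa.fu:.pi.ˈfa.kla.gu:.

6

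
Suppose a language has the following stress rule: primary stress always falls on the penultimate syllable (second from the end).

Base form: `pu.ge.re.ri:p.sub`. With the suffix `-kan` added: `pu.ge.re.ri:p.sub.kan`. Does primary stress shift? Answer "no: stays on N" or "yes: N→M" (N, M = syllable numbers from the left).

Base `pu.ge.re.ri:p.sub` (5 syllables):
  The word has 5 syllables; the penultimate syllable (second from the end) is syllable 4 (ri:p).
  → primary stress on syllable 4.
Suffixed `pu.ge.re.ri:p.sub.kan` (6 syllables):
  The word has 6 syllables; the penultimate syllable (second from the end) is syllable 5 (sub).
  → primary stress on syllable 5.

yes: 4→5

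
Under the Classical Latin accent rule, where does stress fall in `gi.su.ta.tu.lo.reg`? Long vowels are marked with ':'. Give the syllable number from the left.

Classical Latin: stress the penult if heavy (long vowel or closed), else the antepenult.
Weights: 4 tu L, 5 lo L, 6 reg H.
The penult (syllable 5, lo) is light, so stress falls on the antepenult (syllable 4, tu).
Stress on syllable 4: gi.su.ta.ˈtu.lo.reg.

4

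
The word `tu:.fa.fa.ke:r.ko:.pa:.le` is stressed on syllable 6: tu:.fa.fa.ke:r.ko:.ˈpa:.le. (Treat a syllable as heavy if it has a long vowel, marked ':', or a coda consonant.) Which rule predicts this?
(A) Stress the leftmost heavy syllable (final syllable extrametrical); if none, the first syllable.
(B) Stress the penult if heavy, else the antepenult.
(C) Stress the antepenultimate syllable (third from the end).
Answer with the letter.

B

Rule A → syllable 1 (observed: 6).
Rule B → syllable 6 ✓.
Rule C → syllable 5 (observed: 6).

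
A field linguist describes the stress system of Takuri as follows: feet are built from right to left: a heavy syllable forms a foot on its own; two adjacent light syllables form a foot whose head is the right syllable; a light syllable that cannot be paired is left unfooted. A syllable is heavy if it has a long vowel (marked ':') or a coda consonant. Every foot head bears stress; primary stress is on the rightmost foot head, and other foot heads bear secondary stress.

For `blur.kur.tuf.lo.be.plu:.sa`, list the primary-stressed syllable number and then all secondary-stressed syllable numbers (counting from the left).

primary 6, secondary 1, 2, 3, 5

Weights: 1 blur H, 2 kur H, 3 tuf H, 4 lo L, 5 be L, 6 plu: H, 7 sa L.
Parse right to left (heavy = foot alone; LL = one foot; stranded L unfooted): (ˈblur) (ˈkur) (ˈtuf) (lo.ˈbe) (ˈplu:) sa.
Foot heads: 1, 2, 3, 5, 6.
Primary stress on the rightmost head = syllable 6.
Secondary stress on 1, 2, 3, 5: ˌblur.ˌkur.ˌtuf.lo.ˌbe.ˈplu:.sa.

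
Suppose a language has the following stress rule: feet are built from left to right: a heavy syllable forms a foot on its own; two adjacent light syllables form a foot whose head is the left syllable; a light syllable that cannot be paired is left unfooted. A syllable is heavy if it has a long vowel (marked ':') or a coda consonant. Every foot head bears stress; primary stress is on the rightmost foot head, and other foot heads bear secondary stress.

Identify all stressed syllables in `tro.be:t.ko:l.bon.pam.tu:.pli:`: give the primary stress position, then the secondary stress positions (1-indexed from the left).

primary 7, secondary 2, 3, 4, 5, 6

Weights: 1 tro L, 2 be:t H, 3 ko:l H, 4 bon H, 5 pam H, 6 tu: H, 7 pli: H.
Parse left to right (heavy = foot alone; LL = one foot; stranded L unfooted): tro (ˈbe:t) (ˈko:l) (ˈbon) (ˈpam) (ˈtu:) (ˈpli:).
Foot heads: 2, 3, 4, 5, 6, 7.
Primary stress on the rightmost head = syllable 7.
Secondary stress on 2, 3, 4, 5, 6: tro.ˌbe:t.ˌko:l.ˌbon.ˌpam.ˌtu:.ˈpli:.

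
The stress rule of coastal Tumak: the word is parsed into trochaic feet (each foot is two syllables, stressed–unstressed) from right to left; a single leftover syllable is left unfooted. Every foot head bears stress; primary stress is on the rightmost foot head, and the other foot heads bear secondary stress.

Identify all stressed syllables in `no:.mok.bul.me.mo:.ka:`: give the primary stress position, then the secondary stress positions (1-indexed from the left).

Parse right to left into trochaic (ˈσσ) feet: (ˈno:.mok) (ˈbul.me) (ˈmo:.ka:).
Foot heads (stressed positions): 1, 3, 5.
End Rule Rightmost: primary stress on the rightmost head = syllable 5.
Secondary stress on 1, 3: ˌno:.mok.ˌbul.me.ˈmo:.ka:.

primary 5, secondary 1, 3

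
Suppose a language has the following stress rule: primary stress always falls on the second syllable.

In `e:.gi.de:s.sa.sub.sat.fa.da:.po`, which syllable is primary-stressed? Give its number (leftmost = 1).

The word has 9 syllables; the second syllable is syllable 2 (gi).
Primary stress: syllable 2 → e:.ˈgi.de:s.sa.sub.sat.fa.da:.po.

2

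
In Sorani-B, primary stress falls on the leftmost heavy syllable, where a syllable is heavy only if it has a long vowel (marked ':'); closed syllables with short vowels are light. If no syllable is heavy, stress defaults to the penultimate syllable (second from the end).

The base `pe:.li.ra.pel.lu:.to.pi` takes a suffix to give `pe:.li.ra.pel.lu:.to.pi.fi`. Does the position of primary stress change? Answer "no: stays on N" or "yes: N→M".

no: stays on 1

Base `pe:.li.ra.pel.lu:.to.pi` (7 syllables):
  Weights: 1 pe: H, 2 li L, 3 ra L, 4 pel L, 5 lu: H, 6 to L, 7 pi L.
  Heavy syllables in the domain: 1, 5. The leftmost is syllable 1 (pe:).
  → primary stress on syllable 1.
Suffixed `pe:.li.ra.pel.lu:.to.pi.fi` (8 syllables):
  Weights: 1 pe: H, 2 li L, 3 ra L, 4 pel L, 5 lu: H, 6 to L, 7 pi L, 8 fi L.
  Heavy syllables in the domain: 1, 5. The leftmost is syllable 1 (pe:).
  → primary stress on syllable 1.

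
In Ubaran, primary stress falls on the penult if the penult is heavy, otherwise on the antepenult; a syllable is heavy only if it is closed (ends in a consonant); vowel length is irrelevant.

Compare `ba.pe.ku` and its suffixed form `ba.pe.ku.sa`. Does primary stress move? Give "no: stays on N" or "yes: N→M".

Base `ba.pe.ku` (3 syllables):
  Weights: 1 ba L, 2 pe L, 3 ku L.
  The penult (syllable 2, pe) is light, so stress falls on the antepenult (syllable 1, ba).
  → primary stress on syllable 1.
Suffixed `ba.pe.ku.sa` (4 syllables):
  Weights: 2 pe L, 3 ku L, 4 sa L.
  The penult (syllable 3, ku) is light, so stress falls on the antepenult (syllable 2, pe).
  → primary stress on syllable 2.

yes: 1→2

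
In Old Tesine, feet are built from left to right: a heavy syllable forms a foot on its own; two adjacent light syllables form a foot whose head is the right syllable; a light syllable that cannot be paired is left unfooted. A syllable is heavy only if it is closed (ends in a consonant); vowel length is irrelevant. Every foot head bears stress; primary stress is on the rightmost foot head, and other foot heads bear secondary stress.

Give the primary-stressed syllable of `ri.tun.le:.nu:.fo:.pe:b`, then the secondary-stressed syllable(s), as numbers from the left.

Weights: 1 ri L, 2 tun H, 3 le: L, 4 nu: L, 5 fo: L, 6 pe:b H.
Parse left to right (heavy = foot alone; LL = one foot; stranded L unfooted): ri (ˈtun) (le:.ˈnu:) fo: (ˈpe:b).
Foot heads: 2, 4, 6.
Primary stress on the rightmost head = syllable 6.
Secondary stress on 2, 4: ri.ˌtun.le:.ˌnu:.fo:.ˈpe:b.

primary 6, secondary 2, 4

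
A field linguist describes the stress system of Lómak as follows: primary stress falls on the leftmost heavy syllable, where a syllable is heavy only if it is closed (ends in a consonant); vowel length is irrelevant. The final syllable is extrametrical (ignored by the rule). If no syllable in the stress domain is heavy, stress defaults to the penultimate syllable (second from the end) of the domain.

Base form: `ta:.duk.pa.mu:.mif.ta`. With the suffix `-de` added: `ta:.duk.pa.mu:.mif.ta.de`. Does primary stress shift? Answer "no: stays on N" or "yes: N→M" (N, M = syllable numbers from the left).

no: stays on 2

Base `ta:.duk.pa.mu:.mif.ta` (6 syllables):
  The final syllable (6, ta) is extrametrical; the stress domain is syllables 1–5.
  Weights: 1 ta: L, 2 duk H, 3 pa L, 4 mu: L, 5 mif H.
  Heavy syllables in the domain: 2, 5. The leftmost is syllable 2 (duk).
  → primary stress on syllable 2.
Suffixed `ta:.duk.pa.mu:.mif.ta.de` (7 syllables):
  The final syllable (7, de) is extrametrical; the stress domain is syllables 1–6.
  Weights: 1 ta: L, 2 duk H, 3 pa L, 4 mu: L, 5 mif H, 6 ta L.
  Heavy syllables in the domain: 2, 5. The leftmost is syllable 2 (duk).
  → primary stress on syllable 2.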